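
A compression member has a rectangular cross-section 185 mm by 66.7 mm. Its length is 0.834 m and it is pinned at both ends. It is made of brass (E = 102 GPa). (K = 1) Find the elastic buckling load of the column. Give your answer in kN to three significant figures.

Buckling occurs about the weak axis: I_min = h·b³/12 with b = 66.7 mm (the shorter side).
I_min = 185×66.7³/12 = 4.575×10^6 mm⁴
I = 4.575×10^6 mm⁴ = 4.575×10^-6 m⁴
Effective length L_e = K·L = 1 × 0.834 = 0.8340 m
P_cr = π²EI / L_e² = π² × 102×10⁹ × 4.575×10^-6 / 0.8340² = 6.621×10^6 N

P_cr ≈ 6620 kN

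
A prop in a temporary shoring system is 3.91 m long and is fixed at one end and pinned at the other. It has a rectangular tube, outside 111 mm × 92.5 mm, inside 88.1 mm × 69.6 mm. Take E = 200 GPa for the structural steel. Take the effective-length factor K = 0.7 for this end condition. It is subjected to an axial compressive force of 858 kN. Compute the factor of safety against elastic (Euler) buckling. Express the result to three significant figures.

Weak-axis I_min = (h_o·b_o³ − h_i·b_i³)/12 with b_o = 92.5, b_i = 69.60 mm (shorter outer/inner sides).
I_min = (111×92.5³ − 88.10×69.60³)/12 = 4.846×10^6 mm⁴
I = 4.846×10^6 mm⁴ = 4.846×10^-6 m⁴
Effective length L_e = K·L = 0.7 × 3.91 = 2.737 m
P_cr = π²EI / L_e² = π² × 200×10⁹ × 4.846×10^-6 / 2.737² = 1.277×10^6 N
Factor of safety n = P_cr / P = 1276.8 / 858 = 1.49

n ≈ 1.49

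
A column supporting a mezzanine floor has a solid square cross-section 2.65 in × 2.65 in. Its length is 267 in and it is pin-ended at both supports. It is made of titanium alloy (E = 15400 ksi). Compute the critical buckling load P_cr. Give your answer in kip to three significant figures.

I = a⁴/12 = 2.65⁴/12 = 4.110 in⁴
Effective length L_e = K·L = 1 × 267 = 267.0 in
P_cr = π²EI / L_e² = π² × 15400×10³ × 4.110 / 267.0² = 8.762×10^3 lb

P_cr ≈ 8.76 kip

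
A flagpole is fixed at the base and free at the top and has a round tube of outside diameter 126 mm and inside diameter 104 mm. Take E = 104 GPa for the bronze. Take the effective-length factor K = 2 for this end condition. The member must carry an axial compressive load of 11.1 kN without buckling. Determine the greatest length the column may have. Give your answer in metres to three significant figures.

d_o = 126 mm, d_i = 104 mm
I = π(d_o⁴ − d_i⁴)/64 = π(126⁴ − 104.0⁴)/64 = 6.630×10^6 mm⁴
I = 6.630×10^-6 m⁴
At the buckling limit P_cr = P = 1.110×10^4 N
From P_cr = π²EI/(K·L)²:  L = (1/K)·√(π²EI/P_cr) = (1/2)·√(π²×1.04×10^11×6.630×10^-6/1.110×10^4)
L = 12.4 m

L_max ≈ 12.4 m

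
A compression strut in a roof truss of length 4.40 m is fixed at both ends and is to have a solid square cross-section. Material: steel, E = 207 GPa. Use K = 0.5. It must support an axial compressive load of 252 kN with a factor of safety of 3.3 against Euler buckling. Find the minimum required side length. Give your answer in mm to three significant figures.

Required P_cr = n·P = 3.3 × 252 = 831.6 kN
L_e = K·L = 0.5 × 4.40 = 2.200 m
Required I = P_cr·L_e²/(π²E) = 8.316×10^5 × 2.200² / (π² × 2.07×10^11) = 1.970×10^-6 m⁴
I_req = 1.970×10^6 mm⁴
Solid square: I = a⁴/12  ⇒  a = (12I)^(1/4) = (12×1.970×10^6)^(1/4) = 69.7 mm

a ≈ 69.7 mm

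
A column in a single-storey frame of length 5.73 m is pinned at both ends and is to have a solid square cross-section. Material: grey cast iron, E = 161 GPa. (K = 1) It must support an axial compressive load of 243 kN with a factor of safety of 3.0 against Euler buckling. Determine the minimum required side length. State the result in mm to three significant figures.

Required P_cr = n·P = 3.0 × 243 = 729.0 kN
L_e = K·L = 1 × 5.73 = 5.730 m
Required I = P_cr·L_e²/(π²E) = 7.290×10^5 × 5.730² / (π² × 1.61×10^11) = 1.506×10^-5 m⁴
I_req = 1.506×10^7 mm⁴
Solid square: I = a⁴/12  ⇒  a = (12I)^(1/4) = (12×1.506×10^7)^(1/4) = 116 mm

a ≈ 116 mm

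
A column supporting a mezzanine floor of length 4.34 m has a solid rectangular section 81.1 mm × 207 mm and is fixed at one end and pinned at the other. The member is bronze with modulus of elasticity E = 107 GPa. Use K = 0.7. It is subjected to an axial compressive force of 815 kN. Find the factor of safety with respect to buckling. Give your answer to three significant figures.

Buckling occurs about the weak axis: I_min = h·b³/12 with b = 81.1 mm (the shorter side).
I_min = 207×81.1³/12 = 9.201×10^6 mm⁴
I = 9.201×10^6 mm⁴ = 9.201×10^-6 m⁴
Effective length L_e = K·L = 0.7 × 4.34 = 3.038 m
P_cr = π²EI / L_e² = π² × 107×10⁹ × 9.201×10^-6 / 3.038² = 1.053×10^6 N
Factor of safety n = P_cr / P = 1052.8 / 815 = 1.29

n ≈ 1.29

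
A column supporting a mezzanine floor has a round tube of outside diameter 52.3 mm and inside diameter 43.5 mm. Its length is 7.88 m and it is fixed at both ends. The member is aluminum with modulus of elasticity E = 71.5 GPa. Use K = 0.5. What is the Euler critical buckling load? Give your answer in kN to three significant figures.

d_o = 52.3 mm, d_i = 43.5 mm
I = π(d_o⁴ − d_i⁴)/64 = π(52.3⁴ − 43.50⁴)/64 = 1.915×10^5 mm⁴
I = 1.915×10^5 mm⁴ = 1.915×10^-7 m⁴
Effective length L_e = K·L = 0.5 × 7.88 = 3.940 m
P_cr = π²EI / L_e² = π² × 71.5×10⁹ × 1.915×10^-7 / 3.940² = 8.705×10^3 N

P_cr ≈ 8.71 kN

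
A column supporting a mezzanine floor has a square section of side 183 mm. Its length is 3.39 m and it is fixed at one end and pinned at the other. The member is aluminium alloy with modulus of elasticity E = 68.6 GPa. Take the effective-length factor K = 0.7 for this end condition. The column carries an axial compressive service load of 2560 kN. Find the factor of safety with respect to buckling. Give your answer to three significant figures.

n ≈ 4.39

I = a⁴/12 = 183⁴/12 = 9.346×10^7 mm⁴
I = 9.346×10^7 mm⁴ = 9.346×10^-5 m⁴
Effective length L_e = K·L = 0.7 × 3.39 = 2.373 m
P_cr = π²EI / L_e² = π² × 68.6×10⁹ × 9.346×10^-5 / 2.373² = 1.124×10^7 N
Factor of safety n = P_cr / P = 11237 / 2560 = 4.39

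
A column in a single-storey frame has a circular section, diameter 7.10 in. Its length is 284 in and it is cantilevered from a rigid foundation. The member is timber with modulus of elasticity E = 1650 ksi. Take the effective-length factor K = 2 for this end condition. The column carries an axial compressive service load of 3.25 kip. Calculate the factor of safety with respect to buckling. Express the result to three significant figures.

n ≈ 1.94

I = πd⁴/64 = π×7.10⁴/64 = 124.7 in⁴
Effective length L_e = K·L = 2 × 284 = 568.0 in
P_cr = π²EI / L_e² = π² × 1650×10³ × 124.7 / 568.0² = 6.296×10^3 lb
Factor of safety n = P_cr / P = 6.2964 / 3.25 = 1.94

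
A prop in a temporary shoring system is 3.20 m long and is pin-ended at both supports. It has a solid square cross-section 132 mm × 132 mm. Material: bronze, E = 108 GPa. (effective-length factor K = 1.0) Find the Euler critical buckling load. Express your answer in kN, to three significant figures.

P_cr ≈ 2630 kN

I = a⁴/12 = 132⁴/12 = 2.530×10^7 mm⁴
I = 2.530×10^7 mm⁴ = 2.530×10^-5 m⁴
Effective length L_e = K·L = 1 × 3.20 = 3.200 m
P_cr = π²EI / L_e² = π² × 108×10⁹ × 2.530×10^-5 / 3.200² = 2.634×10^6 N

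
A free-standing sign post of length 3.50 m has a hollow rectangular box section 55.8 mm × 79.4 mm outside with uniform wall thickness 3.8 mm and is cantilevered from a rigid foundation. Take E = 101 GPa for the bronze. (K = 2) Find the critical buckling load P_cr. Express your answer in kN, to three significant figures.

P_cr ≈ 9.76 kN

Inner dimensions: h_i = 79.4 − 2×3.8 = 71.80 mm, b_i = 55.8 − 2×3.8 = 48.20 mm
Weak-axis I_min = (h_o·b_o³ − h_i·b_i³)/12 with b_o = 55.8, b_i = 48.20 mm (shorter outer/inner sides).
I_min = (79.4×55.8³ − 71.80×48.20³)/12 = 4.796×10^5 mm⁴
I = 4.796×10^5 mm⁴ = 4.796×10^-7 m⁴
Effective length L_e = K·L = 2 × 3.50 = 7.000 m
P_cr = π²EI / L_e² = π² × 101×10⁹ × 4.796×10^-7 / 7.000² = 9.756×10^3 N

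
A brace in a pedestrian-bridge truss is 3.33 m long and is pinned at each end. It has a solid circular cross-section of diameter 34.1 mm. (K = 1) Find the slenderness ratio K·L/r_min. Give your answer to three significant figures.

For a solid circle r = d/4 = 34.1/4 = 8.525 mm
L_e = K·L = 1 × 3.33 m = 3.330 m = 3330.0 mm
λ = L_e / r_min = 3330.0 / 8.525 = 391

λ ≈ 391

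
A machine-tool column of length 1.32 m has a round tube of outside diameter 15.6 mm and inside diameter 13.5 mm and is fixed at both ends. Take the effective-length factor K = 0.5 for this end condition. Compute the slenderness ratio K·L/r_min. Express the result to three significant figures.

λ ≈ 128

d_o = 15.6 mm, d_i = 13.5 mm
I = π(d_o⁴ − d_i⁴)/64 = π(15.6⁴ − 13.50⁴)/64 = 1.277×10^3 mm⁴
A = 48.00 mm²;  r_min = √(I/A) = √(1.277×10^3/48.00) = 5.158 mm
L_e = K·L = 0.5 × 1.32 m = 0.6600 m = 660.00 mm
λ = L_e / r_min = 660.00 / 5.158 = 128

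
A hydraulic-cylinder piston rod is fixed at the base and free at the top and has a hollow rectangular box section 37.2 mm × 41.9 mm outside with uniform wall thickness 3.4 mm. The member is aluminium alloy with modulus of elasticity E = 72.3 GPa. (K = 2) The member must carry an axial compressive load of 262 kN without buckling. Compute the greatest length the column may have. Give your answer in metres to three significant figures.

L_max ≈ 0.258 m

Inner dimensions: h_i = 41.9 − 2×3.4 = 35.10 mm, b_i = 37.2 − 2×3.4 = 30.40 mm
Weak-axis I_min = (h_o·b_o³ − h_i·b_i³)/12 with b_o = 37.2, b_i = 30.40 mm (shorter outer/inner sides).
I_min = (41.9×37.2³ − 35.10×30.40³)/12 = 9.757×10^4 mm⁴
I = 9.757×10^-8 m⁴
At the buckling limit P_cr = P = 2.620×10^5 N
From P_cr = π²EI/(K·L)²:  L = (1/K)·√(π²EI/P_cr) = (1/2)·√(π²×7.23×10^10×9.757×10^-8/2.620×10^5)
L = 0.258 m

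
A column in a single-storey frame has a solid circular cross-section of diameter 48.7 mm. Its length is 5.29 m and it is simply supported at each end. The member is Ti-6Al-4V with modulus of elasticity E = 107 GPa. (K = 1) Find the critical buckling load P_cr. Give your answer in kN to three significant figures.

P_cr ≈ 10.4 kN

I = πd⁴/64 = π×48.7⁴/64 = 2.761×10^5 mm⁴
I = 2.761×10^5 mm⁴ = 2.761×10^-7 m⁴
Effective length L_e = K·L = 1 × 5.29 = 5.290 m
P_cr = π²EI / L_e² = π² × 107×10⁹ × 2.761×10^-7 / 5.290² = 1.042×10^4 N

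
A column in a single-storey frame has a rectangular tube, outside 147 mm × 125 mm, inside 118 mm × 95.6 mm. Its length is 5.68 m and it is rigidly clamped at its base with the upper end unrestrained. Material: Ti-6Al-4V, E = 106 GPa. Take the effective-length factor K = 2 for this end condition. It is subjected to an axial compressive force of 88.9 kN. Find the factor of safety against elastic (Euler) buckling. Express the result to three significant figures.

n ≈ 1.40

Weak-axis I_min = (h_o·b_o³ − h_i·b_i³)/12 with b_o = 125, b_i = 95.60 mm (shorter outer/inner sides).
I_min = (147×125³ − 118.0×95.60³)/12 = 1.533×10^7 mm⁴
I = 1.533×10^7 mm⁴ = 1.533×10^-5 m⁴
Effective length L_e = K·L = 2 × 5.68 = 11.36 m
P_cr = π²EI / L_e² = π² × 106×10⁹ × 1.533×10^-5 / 11.36² = 1.243×10^5 N
Factor of safety n = P_cr / P = 124.31 / 88.9 = 1.40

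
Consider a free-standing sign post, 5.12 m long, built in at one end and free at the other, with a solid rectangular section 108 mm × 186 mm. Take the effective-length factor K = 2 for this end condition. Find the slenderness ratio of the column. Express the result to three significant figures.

λ ≈ 328

For a rectangle r_min = b/√12 = 108/√12 = 31.18 mm
L_e = K·L = 2 × 5.12 m = 10.24 m = 10240 mm
λ = L_e / r_min = 10240 / 31.18 = 328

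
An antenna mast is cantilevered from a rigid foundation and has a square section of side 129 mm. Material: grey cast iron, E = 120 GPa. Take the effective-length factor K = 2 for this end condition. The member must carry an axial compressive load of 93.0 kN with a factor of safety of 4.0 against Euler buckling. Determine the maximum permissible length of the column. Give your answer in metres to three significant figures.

L_max ≈ 4.29 m

I = a⁴/12 = 129⁴/12 = 2.308×10^7 mm⁴
I = 2.308×10^-5 m⁴
Required critical load P_cr = n·P = 4.0 × 93.0 = 372.0 kN = 3.720×10^5 N
From P_cr = π²EI/(K·L)²:  L = (1/K)·√(π²EI/P_cr) = (1/2)·√(π²×1.20×10^11×2.308×10^-5/3.720×10^5)
L = 4.29 m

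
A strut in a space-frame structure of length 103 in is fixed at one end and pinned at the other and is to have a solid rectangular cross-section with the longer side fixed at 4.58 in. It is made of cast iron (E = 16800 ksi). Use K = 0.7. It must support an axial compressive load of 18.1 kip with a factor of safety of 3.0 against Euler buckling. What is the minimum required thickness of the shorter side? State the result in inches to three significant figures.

Required P_cr = n·P = 3.0 × 18.1 = 54.30 kip
L_e = K·L = 0.7 × 103 = 72.10 in
Required I = P_cr·L_e²/(π²E) = 5.430×10^4 × 72.10² / (π² × 1.68×10^7) = 1.702 in⁴
Rectangle, weak axis: I_min = h·b³/12 with h = 4.58 in fixed  ⇒  b = (12I/h)^(1/3) = 1.65 in

b ≈ 1.65 in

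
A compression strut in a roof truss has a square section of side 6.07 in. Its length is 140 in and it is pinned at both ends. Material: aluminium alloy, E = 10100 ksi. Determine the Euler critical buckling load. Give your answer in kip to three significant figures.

P_cr ≈ 575 kip

I = a⁴/12 = 6.07⁴/12 = 113.1 in⁴
Effective length L_e = K·L = 1 × 140 = 140.0 in
P_cr = π²EI / L_e² = π² × 10100×10³ × 113.1 / 140.0² = 5.754×10^5 lb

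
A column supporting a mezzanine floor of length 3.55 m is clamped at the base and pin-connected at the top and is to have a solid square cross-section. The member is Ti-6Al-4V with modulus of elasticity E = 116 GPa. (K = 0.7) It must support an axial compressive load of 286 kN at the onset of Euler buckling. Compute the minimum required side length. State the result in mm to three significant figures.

a ≈ 65.6 mm

L_e = K·L = 0.7 × 3.55 = 2.485 m
Required I = P_cr·L_e²/(π²E) = 2.860×10^5 × 2.485² / (π² × 1.16×10^11) = 1.543×10^-6 m⁴
I_req = 1.543×10^6 mm⁴
Solid square: I = a⁴/12  ⇒  a = (12I)^(1/4) = (12×1.543×10^6)^(1/4) = 65.6 mm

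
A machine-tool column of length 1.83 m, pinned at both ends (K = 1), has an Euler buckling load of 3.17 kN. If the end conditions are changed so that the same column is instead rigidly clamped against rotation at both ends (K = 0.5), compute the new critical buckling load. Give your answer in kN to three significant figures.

P_cr ∝ 1/K², so P_cr,new = P_cr,old × (K_old/K_new)² = 3.17 × (1/0.5)²
= 3.17 × 4.000 = 12.7 kN

P_cr ≈ 12.7 kN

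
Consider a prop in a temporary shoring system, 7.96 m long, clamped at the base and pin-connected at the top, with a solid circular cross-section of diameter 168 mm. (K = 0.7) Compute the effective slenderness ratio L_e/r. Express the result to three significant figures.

λ ≈ 133

For a solid circle r = d/4 = 168/4 = 42.00 mm
L_e = K·L = 0.7 × 7.96 m = 5.572 m = 5572.0 mm
λ = L_e / r_min = 5572.0 / 42.00 = 133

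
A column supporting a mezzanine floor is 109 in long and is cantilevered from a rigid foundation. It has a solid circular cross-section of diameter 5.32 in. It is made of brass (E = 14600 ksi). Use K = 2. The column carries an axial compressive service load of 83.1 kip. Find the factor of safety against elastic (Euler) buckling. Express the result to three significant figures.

n ≈ 1.43

I = πd⁴/64 = π×5.32⁴/64 = 39.32 in⁴
Effective length L_e = K·L = 2 × 109 = 218.0 in
P_cr = π²EI / L_e² = π² × 14600×10³ × 39.32 / 218.0² = 1.192×10^5 lb
Factor of safety n = P_cr / P = 119.22 / 83.1 = 1.43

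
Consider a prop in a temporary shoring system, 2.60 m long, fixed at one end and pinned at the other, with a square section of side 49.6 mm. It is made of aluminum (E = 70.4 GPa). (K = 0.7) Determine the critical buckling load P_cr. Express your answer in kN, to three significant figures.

I = a⁴/12 = 49.6⁴/12 = 5.044×10^5 mm⁴
I = 5.044×10^5 mm⁴ = 5.044×10^-7 m⁴
Effective length L_e = K·L = 0.7 × 2.60 = 1.820 m
P_cr = π²EI / L_e² = π² × 70.4×10⁹ × 5.044×10^-7 / 1.820² = 1.058×10^5 N

P_cr ≈ 106 kN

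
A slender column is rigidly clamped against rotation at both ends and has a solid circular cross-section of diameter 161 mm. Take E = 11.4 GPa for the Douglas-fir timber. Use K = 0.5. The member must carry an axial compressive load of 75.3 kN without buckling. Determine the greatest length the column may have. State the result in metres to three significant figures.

I = πd⁴/64 = π×161⁴/64 = 3.298×10^7 mm⁴
I = 3.298×10^-5 m⁴
At the buckling limit P_cr = P = 7.530×10^4 N
From P_cr = π²EI/(K·L)²:  L = (1/K)·√(π²EI/P_cr) = (1/0.5)·√(π²×1.14×10^10×3.298×10^-5/7.530×10^4)
L = 14.0 m

L_max ≈ 14.0 m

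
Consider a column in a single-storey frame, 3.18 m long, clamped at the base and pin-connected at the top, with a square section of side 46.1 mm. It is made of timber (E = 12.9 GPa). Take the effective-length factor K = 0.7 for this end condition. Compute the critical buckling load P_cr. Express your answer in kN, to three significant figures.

P_cr ≈ 9.67 kN

I = a⁴/12 = 46.1⁴/12 = 3.764×10^5 mm⁴
I = 3.764×10^5 mm⁴ = 3.764×10^-7 m⁴
Effective length L_e = K·L = 0.7 × 3.18 = 2.226 m
P_cr = π²EI / L_e² = π² × 12.9×10⁹ × 3.764×10^-7 / 2.226² = 9.671×10^3 N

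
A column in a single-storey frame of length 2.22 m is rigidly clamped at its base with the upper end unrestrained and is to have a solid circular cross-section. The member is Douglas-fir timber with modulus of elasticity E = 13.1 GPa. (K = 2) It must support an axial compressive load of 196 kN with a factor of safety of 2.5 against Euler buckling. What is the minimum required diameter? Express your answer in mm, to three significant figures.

Required P_cr = n·P = 2.5 × 196 = 490.0 kN
L_e = K·L = 2 × 2.22 = 4.440 m
Required I = P_cr·L_e²/(π²E) = 4.900×10^5 × 4.440² / (π² × 1.31×10^10) = 7.471×10^-5 m⁴
I_req = 7.471×10^7 mm⁴
Solid circle: I = πd⁴/64  ⇒  d = (64I/π)^(1/4) = (64×7.471×10^7/π)^(1/4) = 198 mm

d ≈ 198 mm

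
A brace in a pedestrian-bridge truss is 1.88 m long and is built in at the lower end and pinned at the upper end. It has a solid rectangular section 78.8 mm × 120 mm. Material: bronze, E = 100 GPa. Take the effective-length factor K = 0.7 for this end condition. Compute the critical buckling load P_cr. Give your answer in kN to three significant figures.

Buckling occurs about the weak axis: I_min = h·b³/12 with b = 78.8 mm (the shorter side).
I_min = 120×78.8³/12 = 4.893×10^6 mm⁴
I = 4.893×10^6 mm⁴ = 4.893×10^-6 m⁴
Effective length L_e = K·L = 0.7 × 1.88 = 1.316 m
P_cr = π²EI / L_e² = π² × 100×10⁹ × 4.893×10^-6 / 1.316² = 2.788×10^6 N

P_cr ≈ 2790 kN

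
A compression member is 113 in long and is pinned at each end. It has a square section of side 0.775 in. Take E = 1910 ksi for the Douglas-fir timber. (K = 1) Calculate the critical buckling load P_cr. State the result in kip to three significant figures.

I = a⁴/12 = 0.775⁴/12 = 3.006×10^-2 in⁴
Effective length L_e = K·L = 1 × 113 = 113.0 in
P_cr = π²EI / L_e² = π² × 1910×10³ × 3.006×10^-2 / 113.0² = 44.38 lb

P_cr ≈ 0.0444 kip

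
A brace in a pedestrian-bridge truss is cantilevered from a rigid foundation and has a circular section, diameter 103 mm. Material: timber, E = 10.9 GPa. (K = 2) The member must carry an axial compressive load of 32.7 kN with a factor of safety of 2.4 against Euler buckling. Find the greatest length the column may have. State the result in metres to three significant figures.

L_max ≈ 1.38 m

I = πd⁴/64 = π×103⁴/64 = 5.525×10^6 mm⁴
I = 5.525×10^-6 m⁴
Required critical load P_cr = n·P = 2.4 × 32.7 = 78.48 kN = 7.848×10^4 N
From P_cr = π²EI/(K·L)²:  L = (1/K)·√(π²EI/P_cr) = (1/2)·√(π²×1.09×10^10×5.525×10^-6/7.848×10^4)
L = 1.38 m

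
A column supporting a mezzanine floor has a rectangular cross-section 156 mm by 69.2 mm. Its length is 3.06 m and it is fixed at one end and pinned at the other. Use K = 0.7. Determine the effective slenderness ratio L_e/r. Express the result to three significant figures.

λ ≈ 107

Buckling occurs about the weak axis: I_min = h·b³/12 with b = 69.2 mm (the shorter side).
I_min = 156×69.2³/12 = 4.308×10^6 mm⁴
A = 1.080×10^4 mm²;  r_min = √(I/A) = √(4.308×10^6/1.080×10^4) = 19.98 mm
L_e = K·L = 0.7 × 3.06 m = 2.142 m = 2142.0 mm
λ = L_e / r_min = 2142.0 / 19.98 = 107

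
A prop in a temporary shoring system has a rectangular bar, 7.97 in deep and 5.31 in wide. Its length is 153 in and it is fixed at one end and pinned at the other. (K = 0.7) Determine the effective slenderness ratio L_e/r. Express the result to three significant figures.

For a rectangle r_min = b/√12 = 5.31/√12 = 1.533 in
L_e = K·L = 0.7 × 153 = 107.1 in
λ = L_e / r_min = 107.10 / 1.533 = 69.9

λ ≈ 69.9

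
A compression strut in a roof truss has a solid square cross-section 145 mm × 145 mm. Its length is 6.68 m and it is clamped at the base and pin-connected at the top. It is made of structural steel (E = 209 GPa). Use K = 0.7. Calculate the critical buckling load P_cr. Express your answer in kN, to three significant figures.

I = a⁴/12 = 145⁴/12 = 3.684×10^7 mm⁴
I = 3.684×10^7 mm⁴ = 3.684×10^-5 m⁴
Effective length L_e = K·L = 0.7 × 6.68 = 4.676 m
P_cr = π²EI / L_e² = π² × 209×10⁹ × 3.684×10^-5 / 4.676² = 3.475×10^6 N

P_cr ≈ 3480 kN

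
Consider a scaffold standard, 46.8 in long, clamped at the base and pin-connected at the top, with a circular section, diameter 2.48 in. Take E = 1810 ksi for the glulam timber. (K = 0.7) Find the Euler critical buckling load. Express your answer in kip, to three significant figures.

P_cr ≈ 30.9 kip

I = πd⁴/64 = π×2.48⁴/64 = 1.857 in⁴
Effective length L_e = K·L = 0.7 × 46.8 = 32.76 in
P_cr = π²EI / L_e² = π² × 1810×10³ × 1.857 / 32.76² = 3.091×10^4 lb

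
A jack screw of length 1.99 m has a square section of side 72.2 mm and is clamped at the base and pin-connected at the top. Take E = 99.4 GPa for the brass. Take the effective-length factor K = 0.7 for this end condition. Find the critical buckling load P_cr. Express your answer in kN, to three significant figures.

P_cr ≈ 1140 kN

I = a⁴/12 = 72.2⁴/12 = 2.264×10^6 mm⁴
I = 2.264×10^6 mm⁴ = 2.264×10^-6 m⁴
Effective length L_e = K·L = 0.7 × 1.99 = 1.393 m
P_cr = π²EI / L_e² = π² × 99.4×10⁹ × 2.264×10^-6 / 1.393² = 1.145×10^6 N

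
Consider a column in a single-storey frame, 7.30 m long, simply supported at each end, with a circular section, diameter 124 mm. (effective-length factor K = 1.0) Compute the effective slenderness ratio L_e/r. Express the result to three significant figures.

λ ≈ 235

For a solid circle r = d/4 = 124/4 = 31.00 mm
L_e = K·L = 1 × 7.30 m = 7.300 m = 7300.0 mm
λ = L_e / r_min = 7300.0 / 31.00 = 235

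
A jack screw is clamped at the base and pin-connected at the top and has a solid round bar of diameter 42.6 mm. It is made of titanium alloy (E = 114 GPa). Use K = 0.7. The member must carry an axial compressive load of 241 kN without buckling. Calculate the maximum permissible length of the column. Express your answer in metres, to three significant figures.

L_max ≈ 1.24 m

I = πd⁴/64 = π×42.6⁴/64 = 1.617×10^5 mm⁴
I = 1.617×10^-7 m⁴
At the buckling limit P_cr = P = 2.410×10^5 N
From P_cr = π²EI/(K·L)²:  L = (1/K)·√(π²EI/P_cr) = (1/0.7)·√(π²×1.14×10^11×1.617×10^-7/2.410×10^5)
L = 1.24 m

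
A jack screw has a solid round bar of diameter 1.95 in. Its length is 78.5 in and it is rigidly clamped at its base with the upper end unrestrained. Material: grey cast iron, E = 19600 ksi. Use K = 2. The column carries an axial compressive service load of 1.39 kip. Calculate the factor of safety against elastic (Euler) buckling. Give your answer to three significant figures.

n ≈ 4.01

I = πd⁴/64 = π×1.95⁴/64 = 0.7098 in⁴
Effective length L_e = K·L = 2 × 78.5 = 157.0 in
P_cr = π²EI / L_e² = π² × 19600×10³ × 0.7098 / 157.0² = 5.570×10^3 lb
Factor of safety n = P_cr / P = 5.5701 / 1.39 = 4.01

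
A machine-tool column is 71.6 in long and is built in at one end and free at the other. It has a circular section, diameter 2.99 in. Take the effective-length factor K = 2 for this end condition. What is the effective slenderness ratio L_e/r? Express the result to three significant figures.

λ ≈ 192

For a solid circle r = d/4 = 2.99/4 = 0.7475 in
L_e = K·L = 2 × 71.6 = 143.2 in
λ = L_e / r_min = 143.20 / 0.7475 = 192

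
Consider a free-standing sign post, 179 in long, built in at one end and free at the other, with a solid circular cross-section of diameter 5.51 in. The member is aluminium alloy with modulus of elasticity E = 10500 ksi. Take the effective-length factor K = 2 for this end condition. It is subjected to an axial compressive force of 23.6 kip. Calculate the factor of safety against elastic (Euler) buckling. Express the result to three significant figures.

n ≈ 1.55

I = πd⁴/64 = π×5.51⁴/64 = 45.25 in⁴
Effective length L_e = K·L = 2 × 179 = 358.0 in
P_cr = π²EI / L_e² = π² × 10500×10³ × 45.25 / 358.0² = 3.658×10^4 lb
Factor of safety n = P_cr / P = 36.585 / 23.6 = 1.55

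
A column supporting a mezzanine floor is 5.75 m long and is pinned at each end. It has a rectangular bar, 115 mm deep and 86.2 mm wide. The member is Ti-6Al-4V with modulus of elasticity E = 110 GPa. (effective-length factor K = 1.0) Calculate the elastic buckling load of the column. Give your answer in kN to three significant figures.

P_cr ≈ 202 kN

Buckling occurs about the weak axis: I_min = h·b³/12 with b = 86.2 mm (the shorter side).
I_min = 115×86.2³/12 = 6.138×10^6 mm⁴
I = 6.138×10^6 mm⁴ = 6.138×10^-6 m⁴
Effective length L_e = K·L = 1 × 5.75 = 5.750 m
P_cr = π²EI / L_e² = π² × 110×10⁹ × 6.138×10^-6 / 5.750² = 2.016×10^5 N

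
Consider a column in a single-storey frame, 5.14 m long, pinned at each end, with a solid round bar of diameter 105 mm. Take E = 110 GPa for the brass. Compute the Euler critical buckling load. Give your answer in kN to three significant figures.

I = πd⁴/64 = π×105⁴/64 = 5.967×10^6 mm⁴
I = 5.967×10^6 mm⁴ = 5.967×10^-6 m⁴
Effective length L_e = K·L = 1 × 5.14 = 5.140 m
P_cr = π²EI / L_e² = π² × 110×10⁹ × 5.967×10^-6 / 5.140² = 2.452×10^5 N

P_cr ≈ 245 kN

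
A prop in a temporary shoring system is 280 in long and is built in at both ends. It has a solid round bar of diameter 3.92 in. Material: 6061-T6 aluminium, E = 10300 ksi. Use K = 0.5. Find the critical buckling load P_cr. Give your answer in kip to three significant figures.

P_cr ≈ 60.1 kip

I = πd⁴/64 = π×3.92⁴/64 = 11.59 in⁴
Effective length L_e = K·L = 0.5 × 280 = 140.0 in
P_cr = π²EI / L_e² = π² × 10300×10³ × 11.59 / 140.0² = 6.012×10^4 lb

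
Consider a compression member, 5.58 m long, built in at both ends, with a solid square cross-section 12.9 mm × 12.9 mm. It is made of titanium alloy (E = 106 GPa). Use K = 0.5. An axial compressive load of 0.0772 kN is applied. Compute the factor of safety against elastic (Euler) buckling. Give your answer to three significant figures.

n ≈ 4.02

I = a⁴/12 = 12.9⁴/12 = 2.308×10^3 mm⁴
I = 2.308×10^3 mm⁴ = 2.308×10^-9 m⁴
Effective length L_e = K·L = 0.5 × 5.58 = 2.790 m
P_cr = π²EI / L_e² = π² × 106×10⁹ × 2.308×10^-9 / 2.790² = 310.2 N
Factor of safety n = P_cr / P = 0.31015 / 0.0772 = 4.02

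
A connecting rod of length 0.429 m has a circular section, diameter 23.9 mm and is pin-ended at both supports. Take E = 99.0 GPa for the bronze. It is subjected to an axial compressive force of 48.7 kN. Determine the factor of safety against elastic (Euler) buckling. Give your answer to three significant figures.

n ≈ 1.75

I = πd⁴/64 = π×23.9⁴/64 = 1.602×10^4 mm⁴
I = 1.602×10^4 mm⁴ = 1.602×10^-8 m⁴
Effective length L_e = K·L = 1 × 0.429 = 0.4290 m
P_cr = π²EI / L_e² = π² × 99.0×10⁹ × 1.602×10^-8 / 0.4290² = 8.503×10^4 N
Factor of safety n = P_cr / P = 85.032 / 48.7 = 1.75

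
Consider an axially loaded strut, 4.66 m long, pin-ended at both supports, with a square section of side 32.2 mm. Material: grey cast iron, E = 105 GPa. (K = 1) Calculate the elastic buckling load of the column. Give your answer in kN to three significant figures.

P_cr ≈ 4.28 kN

I = a⁴/12 = 32.2⁴/12 = 8.959×10^4 mm⁴
I = 8.959×10^4 mm⁴ = 8.959×10^-8 m⁴
Effective length L_e = K·L = 1 × 4.66 = 4.660 m
P_cr = π²EI / L_e² = π² × 105×10⁹ × 8.959×10^-8 / 4.660² = 4.275×10^3 N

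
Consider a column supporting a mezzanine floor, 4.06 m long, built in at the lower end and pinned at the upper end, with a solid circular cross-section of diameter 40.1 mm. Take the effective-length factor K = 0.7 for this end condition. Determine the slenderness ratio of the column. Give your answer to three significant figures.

For a solid circle r = d/4 = 40.1/4 = 10.02 mm
L_e = K·L = 0.7 × 4.06 m = 2.842 m = 2842.0 mm
λ = L_e / r_min = 2842.0 / 10.02 = 283

λ ≈ 283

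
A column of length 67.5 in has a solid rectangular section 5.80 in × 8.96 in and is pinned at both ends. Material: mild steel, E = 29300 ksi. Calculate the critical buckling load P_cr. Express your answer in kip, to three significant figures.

Buckling occurs about the weak axis: I_min = h·b³/12 with b = 5.80 in (the shorter side).
I_min = 8.96×5.80³/12 = 145.7 in⁴
Effective length L_e = K·L = 1 × 67.5 = 67.50 in
P_cr = π²EI / L_e² = π² × 29300×10³ × 145.7 / 67.50² = 9.246×10^6 lb

P_cr ≈ 9250 kip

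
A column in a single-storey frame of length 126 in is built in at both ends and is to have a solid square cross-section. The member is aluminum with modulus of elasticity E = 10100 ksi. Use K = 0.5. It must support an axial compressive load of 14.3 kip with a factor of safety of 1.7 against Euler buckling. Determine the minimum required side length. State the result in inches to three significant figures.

a ≈ 1.85 in

Required P_cr = n·P = 1.7 × 14.3 = 24.31 kip
L_e = K·L = 0.5 × 126 = 63.00 in
Required I = P_cr·L_e²/(π²E) = 2.431×10^4 × 63.00² / (π² × 1.01×10^7) = 0.9679 in⁴
Solid square: I = a⁴/12  ⇒  a = (12I)^(1/4) = (12×0.9679)^(1/4) = 1.85 in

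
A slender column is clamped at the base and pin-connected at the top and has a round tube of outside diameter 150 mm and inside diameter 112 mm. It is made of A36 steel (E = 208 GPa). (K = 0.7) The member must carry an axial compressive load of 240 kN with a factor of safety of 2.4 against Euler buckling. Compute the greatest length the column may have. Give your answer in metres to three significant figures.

d_o = 150 mm, d_i = 112 mm
I = π(d_o⁴ − d_i⁴)/64 = π(150⁴ − 112.0⁴)/64 = 1.713×10^7 mm⁴
I = 1.713×10^-5 m⁴
Required critical load P_cr = n·P = 2.4 × 240 = 576.0 kN = 5.760×10^5 N
From P_cr = π²EI/(K·L)²:  L = (1/K)·√(π²EI/P_cr) = (1/0.7)·√(π²×2.08×10^11×1.713×10^-5/5.760×10^5)
L = 11.2 m

L_max ≈ 11.2 m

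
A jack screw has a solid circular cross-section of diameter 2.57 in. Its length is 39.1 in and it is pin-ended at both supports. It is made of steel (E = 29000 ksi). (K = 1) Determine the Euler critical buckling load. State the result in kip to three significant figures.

P_cr ≈ 401 kip

I = πd⁴/64 = π×2.57⁴/64 = 2.141 in⁴
Effective length L_e = K·L = 1 × 39.1 = 39.10 in
P_cr = π²EI / L_e² = π² × 29000×10³ × 2.141 / 39.10² = 4.009×10^5 lb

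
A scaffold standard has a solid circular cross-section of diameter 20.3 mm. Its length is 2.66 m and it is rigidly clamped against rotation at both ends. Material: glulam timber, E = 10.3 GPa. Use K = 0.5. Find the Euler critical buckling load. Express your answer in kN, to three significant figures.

P_cr ≈ 0.479 kN

I = πd⁴/64 = π×20.3⁴/64 = 8.336×10^3 mm⁴
I = 8.336×10^3 mm⁴ = 8.336×10^-9 m⁴
Effective length L_e = K·L = 0.5 × 2.66 = 1.330 m
P_cr = π²EI / L_e² = π² × 10.3×10⁹ × 8.336×10^-9 / 1.330² = 479.1 N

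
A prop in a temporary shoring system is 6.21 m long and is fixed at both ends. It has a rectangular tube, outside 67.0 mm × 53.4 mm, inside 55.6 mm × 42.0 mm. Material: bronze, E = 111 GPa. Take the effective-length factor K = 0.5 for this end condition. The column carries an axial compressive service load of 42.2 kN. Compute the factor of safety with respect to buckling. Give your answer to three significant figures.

n ≈ 1.36

Weak-axis I_min = (h_o·b_o³ − h_i·b_i³)/12 with b_o = 53.4, b_i = 42.00 mm (shorter outer/inner sides).
I_min = (67.0×53.4³ − 55.60×42.00³)/12 = 5.069×10^5 mm⁴
I = 5.069×10^5 mm⁴ = 5.069×10^-7 m⁴
Effective length L_e = K·L = 0.5 × 6.21 = 3.105 m
P_cr = π²EI / L_e² = π² × 111×10⁹ × 5.069×10^-7 / 3.105² = 5.760×10^4 N
Factor of safety n = P_cr / P = 57.602 / 42.2 = 1.36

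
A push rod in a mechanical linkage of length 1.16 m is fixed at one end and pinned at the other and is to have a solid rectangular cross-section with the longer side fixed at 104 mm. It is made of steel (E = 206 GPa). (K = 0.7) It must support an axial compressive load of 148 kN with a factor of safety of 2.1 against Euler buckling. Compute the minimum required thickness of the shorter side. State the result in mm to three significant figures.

Required P_cr = n·P = 2.1 × 148 = 310.8 kN
L_e = K·L = 0.7 × 1.16 = 0.8120 m
Required I = P_cr·L_e²/(π²E) = 3.108×10^5 × 0.8120² / (π² × 2.06×10^11) = 1.008×10^-7 m⁴
I_req = 1.008×10^5 mm⁴
Rectangle, weak axis: I_min = h·b³/12 with h = 104 mm fixed  ⇒  b = (12I/h)^(1/3) = 22.7 mm

b ≈ 22.7 mm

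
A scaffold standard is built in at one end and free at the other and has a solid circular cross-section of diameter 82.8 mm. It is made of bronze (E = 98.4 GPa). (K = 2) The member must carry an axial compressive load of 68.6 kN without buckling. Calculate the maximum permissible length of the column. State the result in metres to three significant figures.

L_max ≈ 2.86 m

I = πd⁴/64 = π×82.8⁴/64 = 2.307×10^6 mm⁴
I = 2.307×10^-6 m⁴
At the buckling limit P_cr = P = 6.860×10^4 N
From P_cr = π²EI/(K·L)²:  L = (1/K)·√(π²EI/P_cr) = (1/2)·√(π²×9.84×10^10×2.307×10^-6/6.860×10^4)
L = 2.86 m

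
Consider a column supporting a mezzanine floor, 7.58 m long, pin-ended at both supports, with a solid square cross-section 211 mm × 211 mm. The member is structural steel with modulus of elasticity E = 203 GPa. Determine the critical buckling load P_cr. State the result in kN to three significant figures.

P_cr ≈ 5760 kN

I = a⁴/12 = 211⁴/12 = 1.652×10^8 mm⁴
I = 1.652×10^8 mm⁴ = 1.652×10^-4 m⁴
Effective length L_e = K·L = 1 × 7.58 = 7.580 m
P_cr = π²EI / L_e² = π² × 203×10⁹ × 1.652×10^-4 / 7.580² = 5.760×10^6 N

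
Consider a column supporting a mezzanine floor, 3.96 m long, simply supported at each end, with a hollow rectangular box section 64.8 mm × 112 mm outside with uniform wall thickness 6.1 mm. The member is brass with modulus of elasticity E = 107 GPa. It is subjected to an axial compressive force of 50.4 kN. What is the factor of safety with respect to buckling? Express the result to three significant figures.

Inner dimensions: h_i = 112 − 2×6.1 = 99.80 mm, b_i = 64.8 − 2×6.1 = 52.60 mm
Weak-axis I_min = (h_o·b_o³ − h_i·b_i³)/12 with b_o = 64.8, b_i = 52.60 mm (shorter outer/inner sides).
I_min = (112×64.8³ − 99.80×52.60³)/12 = 1.329×10^6 mm⁴
I = 1.329×10^6 mm⁴ = 1.329×10^-6 m⁴
Effective length L_e = K·L = 1 × 3.96 = 3.960 m
P_cr = π²EI / L_e² = π² × 107×10⁹ × 1.329×10^-6 / 3.960² = 8.952×10^4 N
Factor of safety n = P_cr / P = 89.515 / 50.4 = 1.78

n ≈ 1.78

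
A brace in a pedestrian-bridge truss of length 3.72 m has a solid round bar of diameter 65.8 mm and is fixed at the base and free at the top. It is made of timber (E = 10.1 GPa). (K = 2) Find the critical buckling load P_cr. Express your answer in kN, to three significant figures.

P_cr ≈ 1.66 kN

I = πd⁴/64 = π×65.8⁴/64 = 9.202×10^5 mm⁴
I = 9.202×10^5 mm⁴ = 9.202×10^-7 m⁴
Effective length L_e = K·L = 2 × 3.72 = 7.440 m
P_cr = π²EI / L_e² = π² × 10.1×10⁹ × 9.202×10^-7 / 7.440² = 1.657×10^3 N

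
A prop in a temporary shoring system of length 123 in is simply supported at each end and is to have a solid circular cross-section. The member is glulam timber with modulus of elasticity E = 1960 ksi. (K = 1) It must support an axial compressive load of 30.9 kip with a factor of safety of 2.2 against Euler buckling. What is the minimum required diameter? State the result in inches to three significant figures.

d ≈ 5.74 in

Required P_cr = n·P = 2.2 × 30.9 = 67.98 kip
L_e = K·L = 1 × 123 = 123.0 in
Required I = P_cr·L_e²/(π²E) = 6.798×10^4 × 123.0² / (π² × 1.96×10^6) = 53.17 in⁴
Solid circle: I = πd⁴/64  ⇒  d = (64I/π)^(1/4) = (64×53.17/π)^(1/4) = 5.74 in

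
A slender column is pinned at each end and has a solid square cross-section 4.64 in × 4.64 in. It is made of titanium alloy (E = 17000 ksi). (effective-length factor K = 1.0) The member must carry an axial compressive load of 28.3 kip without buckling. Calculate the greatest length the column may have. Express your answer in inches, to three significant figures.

I = a⁴/12 = 4.64⁴/12 = 38.63 in⁴
At the buckling limit P_cr = P = 2.830×10^4 lb
From P_cr = π²EI/(K·L)²:  L = (1/K)·√(π²EI/P_cr) = (1/1)·√(π²×1.70×10^7×38.63/2.830×10^4)
L = 479 in

L_max ≈ 479 in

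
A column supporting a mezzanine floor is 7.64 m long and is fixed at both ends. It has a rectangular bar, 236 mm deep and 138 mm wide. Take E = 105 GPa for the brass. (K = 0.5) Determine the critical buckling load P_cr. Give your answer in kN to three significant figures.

P_cr ≈ 3670 kN

Buckling occurs about the weak axis: I_min = h·b³/12 with b = 138 mm (the shorter side).
I_min = 236×138³/12 = 5.169×10^7 mm⁴
I = 5.169×10^7 mm⁴ = 5.169×10^-5 m⁴
Effective length L_e = K·L = 0.5 × 7.64 = 3.820 m
P_cr = π²EI / L_e² = π² × 105×10⁹ × 5.169×10^-5 / 3.820² = 3.671×10^6 N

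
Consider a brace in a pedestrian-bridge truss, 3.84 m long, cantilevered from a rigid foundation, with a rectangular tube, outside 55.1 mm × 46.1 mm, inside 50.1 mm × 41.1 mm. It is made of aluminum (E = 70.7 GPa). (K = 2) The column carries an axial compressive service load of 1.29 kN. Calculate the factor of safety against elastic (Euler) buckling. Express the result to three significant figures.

n ≈ 1.47

Weak-axis I_min = (h_o·b_o³ − h_i·b_i³)/12 with b_o = 46.1, b_i = 41.10 mm (shorter outer/inner sides).
I_min = (55.1×46.1³ − 50.10×41.10³)/12 = 1.600×10^5 mm⁴
I = 1.600×10^5 mm⁴ = 1.600×10^-7 m⁴
Effective length L_e = K·L = 2 × 3.84 = 7.680 m
P_cr = π²EI / L_e² = π² × 70.7×10⁹ × 1.600×10^-7 / 7.680² = 1.893×10^3 N
Factor of safety n = P_cr / P = 1.8929 / 1.29 = 1.47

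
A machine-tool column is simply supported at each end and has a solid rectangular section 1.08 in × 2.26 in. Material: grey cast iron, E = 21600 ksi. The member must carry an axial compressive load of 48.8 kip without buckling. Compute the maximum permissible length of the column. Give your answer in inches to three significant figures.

L_max ≈ 32.2 in

Buckling occurs about the weak axis: I_min = h·b³/12 with b = 1.08 in (the shorter side).
I_min = 2.26×1.08³/12 = 0.2372 in⁴
At the buckling limit P_cr = P = 4.880×10^4 lb
From P_cr = π²EI/(K·L)²:  L = (1/K)·√(π²EI/P_cr) = (1/1)·√(π²×2.16×10^7×0.2372/4.880×10^4)
L = 32.2 in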